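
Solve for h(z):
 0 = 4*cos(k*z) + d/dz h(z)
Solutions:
 h(z) = C1 - 4*sin(k*z)/k


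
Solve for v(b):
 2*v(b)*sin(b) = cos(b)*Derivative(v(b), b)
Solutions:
 v(b) = C1/cos(b)^2


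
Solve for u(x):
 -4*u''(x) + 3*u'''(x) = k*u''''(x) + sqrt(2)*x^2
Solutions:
 u(x) = C1 + C2*x + C3*exp(x*(3 - sqrt(9 - 16*k))/(2*k)) + C4*exp(x*(sqrt(9 - 16*k) + 3)/(2*k)) - sqrt(2)*x^4/48 - sqrt(2)*x^3/16 + sqrt(2)*x^2*(4*k - 9)/64


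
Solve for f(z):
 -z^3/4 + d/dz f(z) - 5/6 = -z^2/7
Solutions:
 f(z) = C1 + z^4/16 - z^3/21 + 5*z/6


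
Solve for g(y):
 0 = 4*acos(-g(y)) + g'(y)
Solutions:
 Integral(1/acos(-_y), (_y, g(y))) = C1 - 4*y


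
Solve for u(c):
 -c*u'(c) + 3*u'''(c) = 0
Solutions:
 u(c) = C1 + Integral(C2*airyai(3^(2/3)*c/3) + C3*airybi(3^(2/3)*c/3), c)


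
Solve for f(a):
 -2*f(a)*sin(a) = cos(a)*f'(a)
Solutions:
 f(a) = C1*cos(a)^2


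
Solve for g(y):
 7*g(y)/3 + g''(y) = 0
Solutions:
 g(y) = C1*sin(sqrt(21)*y/3) + C2*cos(sqrt(21)*y/3)


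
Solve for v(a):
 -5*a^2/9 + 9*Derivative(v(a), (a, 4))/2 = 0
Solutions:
 v(a) = C1 + C2*a + C3*a^2 + C4*a^3 + a^6/2916


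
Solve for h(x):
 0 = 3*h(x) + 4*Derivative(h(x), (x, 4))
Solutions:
 h(x) = (C1*sin(3^(1/4)*x/2) + C2*cos(3^(1/4)*x/2))*exp(-3^(1/4)*x/2) + (C3*sin(3^(1/4)*x/2) + C4*cos(3^(1/4)*x/2))*exp(3^(1/4)*x/2)


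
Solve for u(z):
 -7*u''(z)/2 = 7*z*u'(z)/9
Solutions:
 u(z) = C1 + C2*erf(z/3)


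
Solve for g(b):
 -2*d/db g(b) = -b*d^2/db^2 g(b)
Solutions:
 g(b) = C1 + C2*b^3


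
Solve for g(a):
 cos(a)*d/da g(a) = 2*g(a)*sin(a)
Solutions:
 g(a) = C1/cos(a)^2


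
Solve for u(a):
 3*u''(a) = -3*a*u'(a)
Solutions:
 u(a) = C1 + C2*erf(sqrt(2)*a/2)


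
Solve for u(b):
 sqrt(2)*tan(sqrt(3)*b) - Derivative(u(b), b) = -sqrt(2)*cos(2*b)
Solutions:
 u(b) = C1 - sqrt(6)*log(cos(sqrt(3)*b))/3 + sqrt(2)*sin(2*b)/2


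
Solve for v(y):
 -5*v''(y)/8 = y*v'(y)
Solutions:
 v(y) = C1 + C2*erf(2*sqrt(5)*y/5)


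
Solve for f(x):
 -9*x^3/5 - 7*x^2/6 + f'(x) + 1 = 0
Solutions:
 f(x) = C1 + 9*x^4/20 + 7*x^3/18 - x


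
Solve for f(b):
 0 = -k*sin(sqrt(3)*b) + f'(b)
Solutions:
 f(b) = C1 - sqrt(3)*k*cos(sqrt(3)*b)/3


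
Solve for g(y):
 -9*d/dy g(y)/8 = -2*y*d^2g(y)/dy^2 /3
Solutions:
 g(y) = C1 + C2*y^(43/16)


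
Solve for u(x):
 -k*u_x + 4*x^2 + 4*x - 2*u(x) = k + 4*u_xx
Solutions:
 u(x) = C1*exp(x*(-k + sqrt(k^2 - 32))/8) + C2*exp(-x*(k + sqrt(k^2 - 32))/8) + k^2 - 2*k*x - 3*k/2 + 2*x^2 + 2*x - 8


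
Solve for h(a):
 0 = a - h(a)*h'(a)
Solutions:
 h(a) = -sqrt(C1 + a^2)
 h(a) = sqrt(C1 + a^2)


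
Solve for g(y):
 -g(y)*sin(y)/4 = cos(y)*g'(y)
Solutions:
 g(y) = C1*cos(y)^(1/4)


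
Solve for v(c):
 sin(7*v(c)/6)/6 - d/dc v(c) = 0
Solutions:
 -c/6 + 3*log(cos(7*v(c)/6) - 1)/7 - 3*log(cos(7*v(c)/6) + 1)/7 = C1


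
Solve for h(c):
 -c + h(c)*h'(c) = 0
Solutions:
 h(c) = -sqrt(C1 + c^2)
 h(c) = sqrt(C1 + c^2)


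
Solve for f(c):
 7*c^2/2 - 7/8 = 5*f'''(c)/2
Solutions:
 f(c) = C1 + C2*c + C3*c^2 + 7*c^5/300 - 7*c^3/120


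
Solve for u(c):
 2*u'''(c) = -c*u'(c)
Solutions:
 u(c) = C1 + Integral(C2*airyai(-2^(2/3)*c/2) + C3*airybi(-2^(2/3)*c/2), c)


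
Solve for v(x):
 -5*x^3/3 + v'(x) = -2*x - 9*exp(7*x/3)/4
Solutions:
 v(x) = C1 + 5*x^4/12 - x^2 - 27*exp(7*x/3)/28


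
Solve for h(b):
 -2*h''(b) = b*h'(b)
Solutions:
 h(b) = C1 + C2*erf(b/2)


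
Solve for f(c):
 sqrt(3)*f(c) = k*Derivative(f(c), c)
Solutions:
 f(c) = C1*exp(sqrt(3)*c/k)


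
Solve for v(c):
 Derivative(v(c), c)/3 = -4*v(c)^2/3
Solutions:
 v(c) = 1/(C1 + 4*c)


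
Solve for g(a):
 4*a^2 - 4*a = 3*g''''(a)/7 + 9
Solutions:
 g(a) = C1 + C2*a + C3*a^2 + C4*a^3 + 7*a^6/270 - 7*a^5/90 - 7*a^4/8


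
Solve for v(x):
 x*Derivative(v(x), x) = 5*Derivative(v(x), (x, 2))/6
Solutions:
 v(x) = C1 + C2*erfi(sqrt(15)*x/5)


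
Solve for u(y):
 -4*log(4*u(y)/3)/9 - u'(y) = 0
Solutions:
 9*Integral(1/(log(_y) - log(3) + 2*log(2)), (_y, u(y)))/4 = C1 - y


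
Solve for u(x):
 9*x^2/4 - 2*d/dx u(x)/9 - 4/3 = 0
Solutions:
 u(x) = C1 + 27*x^3/8 - 6*x


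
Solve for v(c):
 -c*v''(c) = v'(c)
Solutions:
 v(c) = C1 + C2*log(c)


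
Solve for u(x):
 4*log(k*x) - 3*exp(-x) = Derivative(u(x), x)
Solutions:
 u(x) = C1 + 4*x*log(k*x) - 4*x + 3*exp(-x)


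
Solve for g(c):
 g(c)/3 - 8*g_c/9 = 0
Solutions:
 g(c) = C1*exp(3*c/8)


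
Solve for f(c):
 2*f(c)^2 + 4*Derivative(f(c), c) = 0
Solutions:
 f(c) = 2/(C1 + c)


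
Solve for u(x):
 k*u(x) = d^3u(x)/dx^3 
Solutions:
 u(x) = C1*exp(k^(1/3)*x) + C2*exp(k^(1/3)*x*(-1 + sqrt(3)*I)/2) + C3*exp(-k^(1/3)*x*(1 + sqrt(3)*I)/2)


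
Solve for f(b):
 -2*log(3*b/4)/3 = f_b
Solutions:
 f(b) = C1 - 2*b*log(b)/3 - 2*b*log(3)/3 + 2*b/3 + 4*b*log(2)/3


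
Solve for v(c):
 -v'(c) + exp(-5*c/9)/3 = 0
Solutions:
 v(c) = C1 - 3*exp(-5*c/9)/5


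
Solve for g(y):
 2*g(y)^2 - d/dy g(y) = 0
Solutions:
 g(y) = -1/(C1 + 2*y)


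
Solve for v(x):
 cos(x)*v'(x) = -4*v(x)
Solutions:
 v(x) = C1*(sin(x)^2 - 2*sin(x) + 1)/(sin(x)^2 + 2*sin(x) + 1)


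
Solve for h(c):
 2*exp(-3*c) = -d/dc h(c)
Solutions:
 h(c) = C1 + 2*exp(-3*c)/3


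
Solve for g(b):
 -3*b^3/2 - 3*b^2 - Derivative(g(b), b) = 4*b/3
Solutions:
 g(b) = C1 - 3*b^4/8 - b^3 - 2*b^2/3


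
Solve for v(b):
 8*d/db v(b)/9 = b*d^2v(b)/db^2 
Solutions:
 v(b) = C1 + C2*b^(17/9)


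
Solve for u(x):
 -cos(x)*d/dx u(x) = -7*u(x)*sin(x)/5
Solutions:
 u(x) = C1/cos(x)^(7/5)


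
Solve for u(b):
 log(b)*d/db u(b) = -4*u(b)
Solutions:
 u(b) = C1*exp(-4*li(b))


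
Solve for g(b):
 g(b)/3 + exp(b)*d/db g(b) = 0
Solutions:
 g(b) = C1*exp(exp(-b)/3)


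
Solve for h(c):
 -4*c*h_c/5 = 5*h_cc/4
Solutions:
 h(c) = C1 + C2*erf(2*sqrt(2)*c/5)


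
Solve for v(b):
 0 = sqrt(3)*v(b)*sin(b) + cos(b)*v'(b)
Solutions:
 v(b) = C1*cos(b)^(sqrt(3))


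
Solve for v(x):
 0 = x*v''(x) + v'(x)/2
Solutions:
 v(x) = C1 + C2*sqrt(x)


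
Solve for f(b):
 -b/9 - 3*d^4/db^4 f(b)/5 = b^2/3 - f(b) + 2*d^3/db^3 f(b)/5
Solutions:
 f(b) = C1*exp(b*(-10 - 10^(1/3) + 2*10^(2/3))/18)*sin(10^(1/3)*sqrt(3)*b*(1 + 2*10^(1/3))/18) + C2*exp(b*(-10 - 10^(1/3) + 2*10^(2/3))/18)*cos(10^(1/3)*sqrt(3)*b*(1 + 2*10^(1/3))/18) + C3*exp(b) + C4*exp(b*(-2*10^(2/3) - 5 + 10^(1/3))/9) + b^2/3 + b/9


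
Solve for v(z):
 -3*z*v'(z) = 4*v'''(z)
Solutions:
 v(z) = C1 + Integral(C2*airyai(-6^(1/3)*z/2) + C3*airybi(-6^(1/3)*z/2), z)


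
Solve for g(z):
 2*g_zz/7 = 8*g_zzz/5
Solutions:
 g(z) = C1 + C2*z + C3*exp(5*z/28)


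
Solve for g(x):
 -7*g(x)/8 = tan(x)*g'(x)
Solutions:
 g(x) = C1/sin(x)^(7/8)


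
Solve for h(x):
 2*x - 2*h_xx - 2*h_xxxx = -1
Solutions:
 h(x) = C1 + C2*x + C3*sin(x) + C4*cos(x) + x^3/6 + x^2/4


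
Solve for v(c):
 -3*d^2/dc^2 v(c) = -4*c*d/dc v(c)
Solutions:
 v(c) = C1 + C2*erfi(sqrt(6)*c/3)


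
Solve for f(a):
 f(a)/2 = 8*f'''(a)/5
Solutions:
 f(a) = C3*exp(2^(2/3)*5^(1/3)*a/4) + (C1*sin(2^(2/3)*sqrt(3)*5^(1/3)*a/8) + C2*cos(2^(2/3)*sqrt(3)*5^(1/3)*a/8))*exp(-2^(2/3)*5^(1/3)*a/8)


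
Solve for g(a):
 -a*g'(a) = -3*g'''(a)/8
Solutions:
 g(a) = C1 + Integral(C2*airyai(2*3^(2/3)*a/3) + C3*airybi(2*3^(2/3)*a/3), a)


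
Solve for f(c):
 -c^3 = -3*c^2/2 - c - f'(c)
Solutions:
 f(c) = C1 + c^4/4 - c^3/2 - c^2/2


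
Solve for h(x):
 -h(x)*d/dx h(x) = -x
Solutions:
 h(x) = -sqrt(C1 + x^2)
 h(x) = sqrt(C1 + x^2)


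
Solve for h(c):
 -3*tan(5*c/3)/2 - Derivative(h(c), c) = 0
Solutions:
 h(c) = C1 + 9*log(cos(5*c/3))/10


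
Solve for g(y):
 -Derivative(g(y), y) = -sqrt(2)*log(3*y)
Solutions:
 g(y) = C1 + sqrt(2)*y*log(y) - sqrt(2)*y + sqrt(2)*y*log(3)


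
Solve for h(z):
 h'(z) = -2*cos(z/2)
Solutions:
 h(z) = C1 - 4*sin(z/2)


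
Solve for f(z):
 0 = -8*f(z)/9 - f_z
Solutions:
 f(z) = C1*exp(-8*z/9)


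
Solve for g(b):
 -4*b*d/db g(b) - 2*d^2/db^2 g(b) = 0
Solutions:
 g(b) = C1 + C2*erf(b)


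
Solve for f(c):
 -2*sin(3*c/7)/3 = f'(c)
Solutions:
 f(c) = C1 + 14*cos(3*c/7)/9


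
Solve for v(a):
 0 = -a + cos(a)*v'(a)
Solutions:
 v(a) = C1 + Integral(a/cos(a), a)


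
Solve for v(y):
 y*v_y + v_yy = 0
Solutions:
 v(y) = C1 + C2*erf(sqrt(2)*y/2)


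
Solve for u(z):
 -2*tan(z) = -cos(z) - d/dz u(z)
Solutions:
 u(z) = C1 - 2*log(cos(z)) - sin(z)


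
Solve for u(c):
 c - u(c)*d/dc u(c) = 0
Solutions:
 u(c) = -sqrt(C1 + c^2)
 u(c) = sqrt(C1 + c^2)


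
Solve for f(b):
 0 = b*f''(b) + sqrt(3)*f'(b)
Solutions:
 f(b) = C1 + C2*b^(1 - sqrt(3))


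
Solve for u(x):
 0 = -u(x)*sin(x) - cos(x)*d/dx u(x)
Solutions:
 u(x) = C1*cos(x)


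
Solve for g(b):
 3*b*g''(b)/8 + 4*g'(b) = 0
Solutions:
 g(b) = C1 + C2/b^(29/3)


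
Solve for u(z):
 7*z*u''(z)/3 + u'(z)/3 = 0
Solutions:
 u(z) = C1 + C2*z^(6/7)


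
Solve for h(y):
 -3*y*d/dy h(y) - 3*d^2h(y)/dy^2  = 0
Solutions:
 h(y) = C1 + C2*erf(sqrt(2)*y/2)


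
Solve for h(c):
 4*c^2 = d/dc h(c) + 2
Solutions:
 h(c) = C1 + 4*c^3/3 - 2*c


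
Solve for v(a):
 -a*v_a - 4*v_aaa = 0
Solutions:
 v(a) = C1 + Integral(C2*airyai(-2^(1/3)*a/2) + C3*airybi(-2^(1/3)*a/2), a)


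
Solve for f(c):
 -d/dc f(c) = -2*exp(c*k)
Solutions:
 f(c) = C1 + 2*exp(c*k)/k


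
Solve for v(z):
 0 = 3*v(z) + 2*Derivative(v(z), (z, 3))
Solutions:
 v(z) = C3*exp(-2^(2/3)*3^(1/3)*z/2) + (C1*sin(2^(2/3)*3^(5/6)*z/4) + C2*cos(2^(2/3)*3^(5/6)*z/4))*exp(2^(2/3)*3^(1/3)*z/4)


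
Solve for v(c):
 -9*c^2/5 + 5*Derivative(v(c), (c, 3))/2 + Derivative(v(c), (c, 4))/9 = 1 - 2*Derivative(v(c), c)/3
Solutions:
 v(c) = C1 + C2*exp(c*(-30 + 75*3^(2/3)/(4*sqrt(1129) + 1133)^(1/3) + 3^(1/3)*(4*sqrt(1129) + 1133)^(1/3))/4)*sin(3^(1/6)*c*(-3^(2/3)*(4*sqrt(1129) + 1133)^(1/3) + 225/(4*sqrt(1129) + 1133)^(1/3))/4) + C3*exp(c*(-30 + 75*3^(2/3)/(4*sqrt(1129) + 1133)^(1/3) + 3^(1/3)*(4*sqrt(1129) + 1133)^(1/3))/4)*cos(3^(1/6)*c*(-3^(2/3)*(4*sqrt(1129) + 1133)^(1/3) + 225/(4*sqrt(1129) + 1133)^(1/3))/4) + C4*exp(-c*(75*3^(2/3)/(4*sqrt(1129) + 1133)^(1/3) + 15 + 3^(1/3)*(4*sqrt(1129) + 1133)^(1/3))/2) + 9*c^3/10 - 75*c/4


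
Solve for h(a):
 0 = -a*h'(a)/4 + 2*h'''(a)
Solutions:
 h(a) = C1 + Integral(C2*airyai(a/2) + C3*airybi(a/2), a)


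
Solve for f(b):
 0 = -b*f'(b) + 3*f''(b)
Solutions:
 f(b) = C1 + C2*erfi(sqrt(6)*b/6)


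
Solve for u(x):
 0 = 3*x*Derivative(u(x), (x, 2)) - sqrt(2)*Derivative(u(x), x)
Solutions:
 u(x) = C1 + C2*x^(sqrt(2)/3 + 1)


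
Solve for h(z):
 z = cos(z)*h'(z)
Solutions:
 h(z) = C1 + Integral(z/cos(z), z)


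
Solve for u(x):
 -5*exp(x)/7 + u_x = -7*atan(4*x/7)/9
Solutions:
 u(x) = C1 - 7*x*atan(4*x/7)/9 + 5*exp(x)/7 + 49*log(16*x^2 + 49)/72


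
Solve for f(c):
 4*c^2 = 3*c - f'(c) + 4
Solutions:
 f(c) = C1 - 4*c^3/3 + 3*c^2/2 + 4*c


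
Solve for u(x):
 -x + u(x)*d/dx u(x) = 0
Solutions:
 u(x) = -sqrt(C1 + x^2)
 u(x) = sqrt(C1 + x^2)


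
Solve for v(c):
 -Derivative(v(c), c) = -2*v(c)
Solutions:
 v(c) = C1*exp(2*c)


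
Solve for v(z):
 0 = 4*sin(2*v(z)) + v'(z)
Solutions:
 v(z) = pi - acos((-C1 - exp(16*z))/(C1 - exp(16*z)))/2
 v(z) = acos((-C1 - exp(16*z))/(C1 - exp(16*z)))/2


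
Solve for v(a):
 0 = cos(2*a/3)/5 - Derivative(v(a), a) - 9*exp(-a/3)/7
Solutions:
 v(a) = C1 + 3*sin(2*a/3)/10 + 27*exp(-a/3)/7


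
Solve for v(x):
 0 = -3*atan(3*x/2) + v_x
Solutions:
 v(x) = C1 + 3*x*atan(3*x/2) - log(9*x^2 + 4)


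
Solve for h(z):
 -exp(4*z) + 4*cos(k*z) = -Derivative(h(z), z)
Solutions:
 h(z) = C1 + exp(4*z)/4 - 4*sin(k*z)/k


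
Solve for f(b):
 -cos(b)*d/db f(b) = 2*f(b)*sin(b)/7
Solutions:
 f(b) = C1*cos(b)^(2/7)


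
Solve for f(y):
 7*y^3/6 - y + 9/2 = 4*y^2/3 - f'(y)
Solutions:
 f(y) = C1 - 7*y^4/24 + 4*y^3/9 + y^2/2 - 9*y/2


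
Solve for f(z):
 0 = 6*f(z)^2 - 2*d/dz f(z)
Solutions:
 f(z) = -1/(C1 + 3*z)


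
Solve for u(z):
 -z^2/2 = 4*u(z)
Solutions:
 u(z) = -z^2/8


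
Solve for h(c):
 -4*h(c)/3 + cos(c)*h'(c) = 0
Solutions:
 h(c) = C1*(sin(c) + 1)^(2/3)/(sin(c) - 1)^(2/3)


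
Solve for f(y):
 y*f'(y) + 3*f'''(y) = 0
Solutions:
 f(y) = C1 + Integral(C2*airyai(-3^(2/3)*y/3) + C3*airybi(-3^(2/3)*y/3), y)


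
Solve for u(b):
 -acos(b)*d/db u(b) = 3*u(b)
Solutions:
 u(b) = C1*exp(-3*Integral(1/acos(b), b))


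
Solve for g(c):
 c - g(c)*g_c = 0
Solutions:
 g(c) = -sqrt(C1 + c^2)
 g(c) = sqrt(C1 + c^2)


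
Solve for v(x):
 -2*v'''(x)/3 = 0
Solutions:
 v(x) = C1 + C2*x + C3*x^2


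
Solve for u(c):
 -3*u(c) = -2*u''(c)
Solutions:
 u(c) = C1*exp(-sqrt(6)*c/2) + C2*exp(sqrt(6)*c/2)


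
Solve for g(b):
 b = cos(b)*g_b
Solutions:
 g(b) = C1 + Integral(b/cos(b), b)


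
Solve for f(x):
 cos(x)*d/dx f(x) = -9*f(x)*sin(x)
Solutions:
 f(x) = C1*cos(x)^9


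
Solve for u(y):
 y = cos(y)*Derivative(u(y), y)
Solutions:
 u(y) = C1 + Integral(y/cos(y), y)


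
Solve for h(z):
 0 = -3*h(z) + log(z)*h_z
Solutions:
 h(z) = C1*exp(3*li(z))


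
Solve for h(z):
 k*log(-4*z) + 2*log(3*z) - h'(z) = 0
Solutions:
 h(z) = C1 + z*(k + 2)*log(z) + z*(-k + 2*k*log(2) + I*pi*k - 2 + 2*log(3))


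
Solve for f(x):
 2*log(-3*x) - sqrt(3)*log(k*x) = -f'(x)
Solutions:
 f(x) = C1 + x*(sqrt(3)*log(-k) - 2*log(3) - sqrt(3) + 2) - x*(2 - sqrt(3))*log(-x)


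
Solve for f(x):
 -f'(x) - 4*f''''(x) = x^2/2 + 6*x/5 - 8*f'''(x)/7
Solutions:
 f(x) = C1 + C2*exp(x*(16/(21*sqrt(191793) + 9197)^(1/3) + 8 + (21*sqrt(191793) + 9197)^(1/3))/84)*sin(sqrt(3)*x*(-(21*sqrt(191793) + 9197)^(1/3) + 16/(21*sqrt(191793) + 9197)^(1/3))/84) + C3*exp(x*(16/(21*sqrt(191793) + 9197)^(1/3) + 8 + (21*sqrt(191793) + 9197)^(1/3))/84)*cos(sqrt(3)*x*(-(21*sqrt(191793) + 9197)^(1/3) + 16/(21*sqrt(191793) + 9197)^(1/3))/84) + C4*exp(x*(-(21*sqrt(191793) + 9197)^(1/3) - 16/(21*sqrt(191793) + 9197)^(1/3) + 4)/42) - x^3/6 - 3*x^2/5 - 8*x/7


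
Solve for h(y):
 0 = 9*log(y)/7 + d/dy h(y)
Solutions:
 h(y) = C1 - 9*y*log(y)/7 + 9*y/7


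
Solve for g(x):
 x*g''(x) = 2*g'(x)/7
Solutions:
 g(x) = C1 + C2*x^(9/7)


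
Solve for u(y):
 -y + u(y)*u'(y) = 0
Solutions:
 u(y) = -sqrt(C1 + y^2)
 u(y) = sqrt(C1 + y^2)


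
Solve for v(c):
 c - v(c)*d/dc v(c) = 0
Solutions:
 v(c) = -sqrt(C1 + c^2)
 v(c) = sqrt(C1 + c^2)


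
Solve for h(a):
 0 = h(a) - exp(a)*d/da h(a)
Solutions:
 h(a) = C1*exp(-exp(-a))


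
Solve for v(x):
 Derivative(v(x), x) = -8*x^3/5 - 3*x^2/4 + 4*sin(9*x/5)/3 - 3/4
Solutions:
 v(x) = C1 - 2*x^4/5 - x^3/4 - 3*x/4 - 20*cos(9*x/5)/27


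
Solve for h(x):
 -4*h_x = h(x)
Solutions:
 h(x) = C1*exp(-x/4)


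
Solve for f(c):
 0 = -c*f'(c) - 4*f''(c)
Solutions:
 f(c) = C1 + C2*erf(sqrt(2)*c/4)


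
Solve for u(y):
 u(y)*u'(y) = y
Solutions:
 u(y) = -sqrt(C1 + y^2)
 u(y) = sqrt(C1 + y^2)


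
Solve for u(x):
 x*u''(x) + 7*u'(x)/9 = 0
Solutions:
 u(x) = C1 + C2*x^(2/9)


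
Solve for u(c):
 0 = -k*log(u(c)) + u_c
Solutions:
 li(u(c)) = C1 + c*k


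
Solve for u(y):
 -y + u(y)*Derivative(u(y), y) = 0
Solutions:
 u(y) = -sqrt(C1 + y^2)
 u(y) = sqrt(C1 + y^2)


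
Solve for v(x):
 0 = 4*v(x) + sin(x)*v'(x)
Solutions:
 v(x) = C1*(cos(x)^2 + 2*cos(x) + 1)/(cos(x)^2 - 2*cos(x) + 1)


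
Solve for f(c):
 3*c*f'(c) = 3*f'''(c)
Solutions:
 f(c) = C1 + Integral(C2*airyai(c) + C3*airybi(c), c)


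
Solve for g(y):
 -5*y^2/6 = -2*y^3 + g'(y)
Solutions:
 g(y) = C1 + y^4/2 - 5*y^3/18


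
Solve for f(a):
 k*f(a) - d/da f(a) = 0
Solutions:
 f(a) = C1*exp(a*k)


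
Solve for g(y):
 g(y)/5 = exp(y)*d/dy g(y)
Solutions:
 g(y) = C1*exp(-exp(-y)/5)


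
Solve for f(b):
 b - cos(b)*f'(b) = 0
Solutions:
 f(b) = C1 + Integral(b/cos(b), b)


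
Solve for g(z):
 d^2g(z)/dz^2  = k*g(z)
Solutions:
 g(z) = C1*exp(-sqrt(k)*z) + C2*exp(sqrt(k)*z)


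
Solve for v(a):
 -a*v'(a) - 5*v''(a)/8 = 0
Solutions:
 v(a) = C1 + C2*erf(2*sqrt(5)*a/5)


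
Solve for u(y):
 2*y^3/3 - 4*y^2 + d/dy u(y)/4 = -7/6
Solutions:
 u(y) = C1 - 2*y^4/3 + 16*y^3/3 - 14*y/3


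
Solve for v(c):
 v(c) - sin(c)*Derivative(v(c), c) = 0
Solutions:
 v(c) = C1*sqrt(cos(c) - 1)/sqrt(cos(c) + 1)


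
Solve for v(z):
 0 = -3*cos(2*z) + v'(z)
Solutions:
 v(z) = C1 + 3*sin(2*z)/2


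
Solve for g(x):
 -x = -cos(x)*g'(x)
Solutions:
 g(x) = C1 + Integral(x/cos(x), x)


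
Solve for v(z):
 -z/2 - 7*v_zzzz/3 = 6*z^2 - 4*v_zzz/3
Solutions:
 v(z) = C1 + C2*z + C3*z^2 + C4*exp(4*z/7) + 3*z^5/40 + 43*z^4/64 + 301*z^3/64


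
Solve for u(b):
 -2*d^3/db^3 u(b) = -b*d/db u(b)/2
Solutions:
 u(b) = C1 + Integral(C2*airyai(2^(1/3)*b/2) + C3*airybi(2^(1/3)*b/2), b)


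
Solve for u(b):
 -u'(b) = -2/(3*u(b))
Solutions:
 u(b) = -sqrt(C1 + 12*b)/3
 u(b) = sqrt(C1 + 12*b)/3


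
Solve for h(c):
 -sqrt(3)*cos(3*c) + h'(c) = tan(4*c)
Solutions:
 h(c) = C1 - log(cos(4*c))/4 + sqrt(3)*sin(3*c)/3


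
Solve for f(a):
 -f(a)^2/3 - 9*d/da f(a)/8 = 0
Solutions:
 f(a) = 27/(C1 + 8*a)


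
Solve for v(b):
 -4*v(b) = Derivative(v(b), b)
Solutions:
 v(b) = C1*exp(-4*b)


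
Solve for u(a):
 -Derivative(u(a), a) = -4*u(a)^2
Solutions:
 u(a) = -1/(C1 + 4*a)


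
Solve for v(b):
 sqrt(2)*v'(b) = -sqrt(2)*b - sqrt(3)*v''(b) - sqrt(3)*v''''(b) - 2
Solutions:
 v(b) = C1 + C2*exp(2^(1/6)*sqrt(3)*b*(-2/(3 + sqrt(11))^(1/3) + 2^(2/3)*(3 + sqrt(11))^(1/3))/12)*sin(2^(1/6)*b*(2/(3 + sqrt(11))^(1/3) + 2^(2/3)*(3 + sqrt(11))^(1/3))/4) + C3*exp(2^(1/6)*sqrt(3)*b*(-2/(3 + sqrt(11))^(1/3) + 2^(2/3)*(3 + sqrt(11))^(1/3))/12)*cos(2^(1/6)*b*(2/(3 + sqrt(11))^(1/3) + 2^(2/3)*(3 + sqrt(11))^(1/3))/4) + C4*exp(-2^(1/6)*sqrt(3)*b*(-2/(3 + sqrt(11))^(1/3) + 2^(2/3)*(3 + sqrt(11))^(1/3))/6) - b^2/2 - sqrt(2)*b + sqrt(6)*b/2


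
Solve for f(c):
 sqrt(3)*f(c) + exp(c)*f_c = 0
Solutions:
 f(c) = C1*exp(sqrt(3)*exp(-c))


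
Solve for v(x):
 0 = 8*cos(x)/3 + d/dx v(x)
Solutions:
 v(x) = C1 - 8*sin(x)/3


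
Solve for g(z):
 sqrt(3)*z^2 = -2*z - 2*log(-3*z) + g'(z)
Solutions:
 g(z) = C1 + sqrt(3)*z^3/3 + z^2 + 2*z*log(-z) + 2*z*(-1 + log(3))


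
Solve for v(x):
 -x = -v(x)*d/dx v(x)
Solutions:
 v(x) = -sqrt(C1 + x^2)
 v(x) = sqrt(C1 + x^2)


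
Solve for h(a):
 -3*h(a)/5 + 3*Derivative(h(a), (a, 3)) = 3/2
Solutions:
 h(a) = C3*exp(5^(2/3)*a/5) + (C1*sin(sqrt(3)*5^(2/3)*a/10) + C2*cos(sqrt(3)*5^(2/3)*a/10))*exp(-5^(2/3)*a/10) - 5/2


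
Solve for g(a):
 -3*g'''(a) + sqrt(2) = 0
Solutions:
 g(a) = C1 + C2*a + C3*a^2 + sqrt(2)*a^3/18


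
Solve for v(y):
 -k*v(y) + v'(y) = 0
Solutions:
 v(y) = C1*exp(k*y)


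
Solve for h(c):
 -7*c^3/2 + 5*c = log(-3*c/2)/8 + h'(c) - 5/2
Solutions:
 h(c) = C1 - 7*c^4/8 + 5*c^2/2 - c*log(-c)/8 + c*(-log(3) + log(2) + 21)/8


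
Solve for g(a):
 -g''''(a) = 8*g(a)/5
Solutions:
 g(a) = (C1*sin(2^(1/4)*5^(3/4)*a/5) + C2*cos(2^(1/4)*5^(3/4)*a/5))*exp(-2^(1/4)*5^(3/4)*a/5) + (C3*sin(2^(1/4)*5^(3/4)*a/5) + C4*cos(2^(1/4)*5^(3/4)*a/5))*exp(2^(1/4)*5^(3/4)*a/5)


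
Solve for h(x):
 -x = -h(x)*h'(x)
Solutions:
 h(x) = -sqrt(C1 + x^2)
 h(x) = sqrt(C1 + x^2)


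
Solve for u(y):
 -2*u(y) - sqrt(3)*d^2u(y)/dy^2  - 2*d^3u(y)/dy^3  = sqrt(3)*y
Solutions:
 u(y) = C1*exp(y*(-2*sqrt(3) + 3^(2/3)/(sqrt(3) + 36 + sqrt(-3 + (sqrt(3) + 36)^2))^(1/3) + 3^(1/3)*(sqrt(3) + 36 + sqrt(-3 + (sqrt(3) + 36)^2))^(1/3))/12)*sin(sqrt(3)*y*(-(3*sqrt(3) + 108 + 4*sqrt(-27/16 + (3*sqrt(3)/4 + 27)^2))^(1/3) + 3/(3*sqrt(3) + 108 + 4*sqrt(-27/16 + (3*sqrt(3)/4 + 27)^2))^(1/3))/12) + C2*exp(y*(-2*sqrt(3) + 3^(2/3)/(sqrt(3) + 36 + sqrt(-3 + (sqrt(3) + 36)^2))^(1/3) + 3^(1/3)*(sqrt(3) + 36 + sqrt(-3 + (sqrt(3) + 36)^2))^(1/3))/12)*cos(sqrt(3)*y*(-(3*sqrt(3) + 108 + 4*sqrt(-27/16 + (3*sqrt(3)/4 + 27)^2))^(1/3) + 3/(3*sqrt(3) + 108 + 4*sqrt(-27/16 + (3*sqrt(3)/4 + 27)^2))^(1/3))/12) + C3*exp(-y*(3^(2/3)/(sqrt(3) + 36 + sqrt(-3 + (sqrt(3) + 36)^2))^(1/3) + sqrt(3) + 3^(1/3)*(sqrt(3) + 36 + sqrt(-3 + (sqrt(3) + 36)^2))^(1/3))/6) - sqrt(3)*y/2


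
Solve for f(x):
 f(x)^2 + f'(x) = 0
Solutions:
 f(x) = 1/(C1 + x)


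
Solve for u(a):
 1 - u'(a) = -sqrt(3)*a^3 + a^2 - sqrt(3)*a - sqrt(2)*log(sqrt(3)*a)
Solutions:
 u(a) = C1 + sqrt(3)*a^4/4 - a^3/3 + sqrt(3)*a^2/2 + sqrt(2)*a*log(a) - sqrt(2)*a + sqrt(2)*a*log(3)/2 + a


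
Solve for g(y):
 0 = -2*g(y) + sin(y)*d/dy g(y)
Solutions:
 g(y) = C1*(cos(y) - 1)/(cos(y) + 1)


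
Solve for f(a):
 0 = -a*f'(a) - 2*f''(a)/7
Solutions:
 f(a) = C1 + C2*erf(sqrt(7)*a/2)


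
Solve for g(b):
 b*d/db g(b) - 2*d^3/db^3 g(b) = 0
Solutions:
 g(b) = C1 + Integral(C2*airyai(2^(2/3)*b/2) + C3*airybi(2^(2/3)*b/2), b)


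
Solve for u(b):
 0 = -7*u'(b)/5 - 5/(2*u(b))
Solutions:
 u(b) = -sqrt(C1 - 175*b)/7
 u(b) = sqrt(C1 - 175*b)/7


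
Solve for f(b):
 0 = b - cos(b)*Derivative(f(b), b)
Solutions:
 f(b) = C1 + Integral(b/cos(b), b)


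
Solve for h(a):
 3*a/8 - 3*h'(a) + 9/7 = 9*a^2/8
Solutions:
 h(a) = C1 - a^3/8 + a^2/16 + 3*a/7


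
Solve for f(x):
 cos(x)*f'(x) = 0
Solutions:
 f(x) = C1


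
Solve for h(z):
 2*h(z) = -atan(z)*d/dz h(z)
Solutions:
 h(z) = C1*exp(-2*Integral(1/atan(z), z))


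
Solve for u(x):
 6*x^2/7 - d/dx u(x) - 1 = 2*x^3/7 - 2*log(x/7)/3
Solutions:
 u(x) = C1 - x^4/14 + 2*x^3/7 + 2*x*log(x)/3 - 5*x/3 - 2*x*log(7)/3


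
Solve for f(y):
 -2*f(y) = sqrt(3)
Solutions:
 f(y) = -sqrt(3)/2


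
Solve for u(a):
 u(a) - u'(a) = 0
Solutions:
 u(a) = C1*exp(a)


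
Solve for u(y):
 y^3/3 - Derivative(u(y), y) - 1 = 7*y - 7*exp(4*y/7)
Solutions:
 u(y) = C1 + y^4/12 - 7*y^2/2 - y + 49*exp(4*y/7)/4


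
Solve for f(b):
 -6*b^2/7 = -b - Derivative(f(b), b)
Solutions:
 f(b) = C1 + 2*b^3/7 - b^2/2


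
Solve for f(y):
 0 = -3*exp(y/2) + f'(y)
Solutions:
 f(y) = C1 + 6*exp(y/2)


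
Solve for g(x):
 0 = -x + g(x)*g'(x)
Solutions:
 g(x) = -sqrt(C1 + x^2)
 g(x) = sqrt(C1 + x^2)


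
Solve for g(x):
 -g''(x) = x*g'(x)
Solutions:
 g(x) = C1 + C2*erf(sqrt(2)*x/2)


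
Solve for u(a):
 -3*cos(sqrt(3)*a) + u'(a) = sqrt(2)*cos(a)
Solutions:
 u(a) = C1 + sqrt(2)*sin(a) + sqrt(3)*sin(sqrt(3)*a)


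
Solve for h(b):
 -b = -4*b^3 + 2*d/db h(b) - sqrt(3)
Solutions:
 h(b) = C1 + b^4/2 - b^2/4 + sqrt(3)*b/2


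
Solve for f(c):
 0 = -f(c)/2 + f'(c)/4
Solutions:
 f(c) = C1*exp(2*c)


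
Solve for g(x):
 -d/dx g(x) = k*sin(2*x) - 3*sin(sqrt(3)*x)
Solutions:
 g(x) = C1 + k*cos(2*x)/2 - sqrt(3)*cos(sqrt(3)*x)


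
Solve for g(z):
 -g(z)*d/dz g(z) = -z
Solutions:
 g(z) = -sqrt(C1 + z^2)
 g(z) = sqrt(C1 + z^2)


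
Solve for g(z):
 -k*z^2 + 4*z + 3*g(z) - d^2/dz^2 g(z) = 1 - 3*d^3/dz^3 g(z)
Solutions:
 g(z) = C1*exp(z*(2*2^(1/3)/(135*sqrt(29) + 727)^(1/3) + 4 + 2^(2/3)*(135*sqrt(29) + 727)^(1/3))/36)*sin(2^(1/3)*sqrt(3)*z*(-2^(1/3)*(135*sqrt(29) + 727)^(1/3) + 2/(135*sqrt(29) + 727)^(1/3))/36) + C2*exp(z*(2*2^(1/3)/(135*sqrt(29) + 727)^(1/3) + 4 + 2^(2/3)*(135*sqrt(29) + 727)^(1/3))/36)*cos(2^(1/3)*sqrt(3)*z*(-2^(1/3)*(135*sqrt(29) + 727)^(1/3) + 2/(135*sqrt(29) + 727)^(1/3))/36) + C3*exp(z*(-2^(2/3)*(135*sqrt(29) + 727)^(1/3) - 2*2^(1/3)/(135*sqrt(29) + 727)^(1/3) + 2)/18) + k*z^2/3 + 2*k/9 - 4*z/3 + 1/3


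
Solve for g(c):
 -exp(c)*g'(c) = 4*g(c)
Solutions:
 g(c) = C1*exp(4*exp(-c))


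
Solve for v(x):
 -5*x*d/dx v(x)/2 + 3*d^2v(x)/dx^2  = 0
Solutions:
 v(x) = C1 + C2*erfi(sqrt(15)*x/6)


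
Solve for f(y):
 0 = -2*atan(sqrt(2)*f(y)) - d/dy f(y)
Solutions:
 Integral(1/atan(sqrt(2)*_y), (_y, f(y))) = C1 - 2*y


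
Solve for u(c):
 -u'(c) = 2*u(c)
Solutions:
 u(c) = C1*exp(-2*c)


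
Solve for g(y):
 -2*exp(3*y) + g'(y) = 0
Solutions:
 g(y) = C1 + 2*exp(3*y)/3


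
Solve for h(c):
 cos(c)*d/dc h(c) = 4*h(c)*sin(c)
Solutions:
 h(c) = C1/cos(c)^4


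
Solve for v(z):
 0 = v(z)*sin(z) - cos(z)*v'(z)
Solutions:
 v(z) = C1/cos(z)


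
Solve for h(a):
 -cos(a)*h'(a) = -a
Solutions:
 h(a) = C1 + Integral(a/cos(a), a)


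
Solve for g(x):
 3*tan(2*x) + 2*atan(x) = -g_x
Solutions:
 g(x) = C1 - 2*x*atan(x) + log(x^2 + 1) + 3*log(cos(2*x))/2


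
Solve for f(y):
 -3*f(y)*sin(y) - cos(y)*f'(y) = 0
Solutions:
 f(y) = C1*cos(y)^3


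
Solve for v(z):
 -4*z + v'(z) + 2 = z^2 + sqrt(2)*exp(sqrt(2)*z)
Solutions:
 v(z) = C1 + z^3/3 + 2*z^2 - 2*z + exp(sqrt(2)*z)


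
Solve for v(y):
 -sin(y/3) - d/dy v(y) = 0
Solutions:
 v(y) = C1 + 3*cos(y/3)


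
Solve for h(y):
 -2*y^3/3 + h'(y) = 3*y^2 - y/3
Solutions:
 h(y) = C1 + y^4/6 + y^3 - y^2/6


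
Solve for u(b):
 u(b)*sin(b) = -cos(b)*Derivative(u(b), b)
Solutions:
 u(b) = C1*cos(b)


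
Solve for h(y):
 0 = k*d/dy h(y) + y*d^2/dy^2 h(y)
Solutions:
 h(y) = C1 + y^(1 - re(k))*(C2*sin(log(y)*Abs(im(k))) + C3*cos(log(y)*im(k)))


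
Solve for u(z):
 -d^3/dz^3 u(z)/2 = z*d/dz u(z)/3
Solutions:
 u(z) = C1 + Integral(C2*airyai(-2^(1/3)*3^(2/3)*z/3) + C3*airybi(-2^(1/3)*3^(2/3)*z/3), z)


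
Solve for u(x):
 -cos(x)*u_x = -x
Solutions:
 u(x) = C1 + Integral(x/cos(x), x)


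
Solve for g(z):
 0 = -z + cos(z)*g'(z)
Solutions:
 g(z) = C1 + Integral(z/cos(z), z)


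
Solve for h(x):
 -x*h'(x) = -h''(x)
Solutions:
 h(x) = C1 + C2*erfi(sqrt(2)*x/2)


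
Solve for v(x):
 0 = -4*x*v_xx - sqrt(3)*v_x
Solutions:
 v(x) = C1 + C2*x^(1 - sqrt(3)/4)


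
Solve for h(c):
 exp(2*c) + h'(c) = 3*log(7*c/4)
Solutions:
 h(c) = C1 + 3*c*log(c) + 3*c*(-2*log(2) - 1 + log(7)) - exp(2*c)/2


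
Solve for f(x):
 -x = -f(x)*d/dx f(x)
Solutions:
 f(x) = -sqrt(C1 + x^2)
 f(x) = sqrt(C1 + x^2)


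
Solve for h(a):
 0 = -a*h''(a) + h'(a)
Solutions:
 h(a) = C1 + C2*a^2


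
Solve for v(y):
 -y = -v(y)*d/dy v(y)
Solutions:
 v(y) = -sqrt(C1 + y^2)
 v(y) = sqrt(C1 + y^2)


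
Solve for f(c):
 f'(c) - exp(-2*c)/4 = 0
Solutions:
 f(c) = C1 - exp(-2*c)/8


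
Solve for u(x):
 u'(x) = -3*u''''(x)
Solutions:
 u(x) = C1 + C4*exp(-3^(2/3)*x/3) + (C2*sin(3^(1/6)*x/2) + C3*cos(3^(1/6)*x/2))*exp(3^(2/3)*x/6)


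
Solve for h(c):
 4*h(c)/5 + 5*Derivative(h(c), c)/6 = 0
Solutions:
 h(c) = C1*exp(-24*c/25)


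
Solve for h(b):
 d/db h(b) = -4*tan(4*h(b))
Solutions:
 h(b) = -asin(C1*exp(-16*b))/4 + pi/4
 h(b) = asin(C1*exp(-16*b))/4


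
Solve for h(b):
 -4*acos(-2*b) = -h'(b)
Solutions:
 h(b) = C1 + 4*b*acos(-2*b) + 2*sqrt(1 - 4*b^2)


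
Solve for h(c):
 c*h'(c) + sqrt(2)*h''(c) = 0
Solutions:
 h(c) = C1 + C2*erf(2^(1/4)*c/2)


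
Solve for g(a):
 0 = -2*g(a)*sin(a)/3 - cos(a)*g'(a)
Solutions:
 g(a) = C1*cos(a)^(2/3)


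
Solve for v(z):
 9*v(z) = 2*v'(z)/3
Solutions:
 v(z) = C1*exp(27*z/2)


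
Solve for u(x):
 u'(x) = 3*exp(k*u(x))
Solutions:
 u(x) = Piecewise((log(-1/(C1*k + 3*k*x))/k, Ne(k, 0)), (nan, True))
 u(x) = Piecewise((C1 + 3*x, Eq(k, 0)), (nan, True))


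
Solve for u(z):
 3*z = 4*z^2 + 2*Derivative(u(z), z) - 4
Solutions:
 u(z) = C1 - 2*z^3/3 + 3*z^2/4 + 2*z


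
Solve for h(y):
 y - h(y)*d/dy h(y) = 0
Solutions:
 h(y) = -sqrt(C1 + y^2)
 h(y) = sqrt(C1 + y^2)


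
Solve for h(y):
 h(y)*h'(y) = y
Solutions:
 h(y) = -sqrt(C1 + y^2)
 h(y) = sqrt(C1 + y^2)


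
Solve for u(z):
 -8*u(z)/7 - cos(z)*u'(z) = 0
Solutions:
 u(z) = C1*(sin(z) - 1)^(4/7)/(sin(z) + 1)^(4/7)


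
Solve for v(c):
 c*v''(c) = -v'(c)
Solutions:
 v(c) = C1 + C2*log(c)


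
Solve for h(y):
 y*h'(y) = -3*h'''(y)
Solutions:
 h(y) = C1 + Integral(C2*airyai(-3^(2/3)*y/3) + C3*airybi(-3^(2/3)*y/3), y)


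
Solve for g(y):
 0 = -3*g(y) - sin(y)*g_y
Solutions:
 g(y) = C1*(cos(y) + 1)^(3/2)/(cos(y) - 1)^(3/2)


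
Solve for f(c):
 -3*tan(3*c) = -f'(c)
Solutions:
 f(c) = C1 - log(cos(3*c))


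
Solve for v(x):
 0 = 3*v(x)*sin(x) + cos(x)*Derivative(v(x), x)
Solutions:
 v(x) = C1*cos(x)^3


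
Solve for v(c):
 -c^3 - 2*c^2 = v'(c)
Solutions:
 v(c) = C1 - c^4/4 - 2*c^3/3


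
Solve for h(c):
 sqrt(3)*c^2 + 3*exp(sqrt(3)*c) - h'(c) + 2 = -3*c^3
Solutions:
 h(c) = C1 + 3*c^4/4 + sqrt(3)*c^3/3 + 2*c + sqrt(3)*exp(sqrt(3)*c)


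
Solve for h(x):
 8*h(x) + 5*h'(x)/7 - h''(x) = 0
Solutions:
 h(x) = C1*exp(x*(5 - 3*sqrt(177))/14) + C2*exp(x*(5 + 3*sqrt(177))/14)


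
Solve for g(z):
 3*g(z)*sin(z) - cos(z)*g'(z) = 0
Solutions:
 g(z) = C1/cos(z)^3


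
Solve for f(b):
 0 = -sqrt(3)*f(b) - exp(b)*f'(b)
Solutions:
 f(b) = C1*exp(sqrt(3)*exp(-b))


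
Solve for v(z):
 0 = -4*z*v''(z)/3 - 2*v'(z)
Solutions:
 v(z) = C1 + C2/sqrt(z)


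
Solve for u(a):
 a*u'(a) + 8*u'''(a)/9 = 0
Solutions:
 u(a) = C1 + Integral(C2*airyai(-3^(2/3)*a/2) + C3*airybi(-3^(2/3)*a/2), a)


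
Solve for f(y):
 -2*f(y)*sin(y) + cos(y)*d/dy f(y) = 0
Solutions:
 f(y) = C1/cos(y)^2


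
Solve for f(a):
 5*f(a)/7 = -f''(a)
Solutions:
 f(a) = C1*sin(sqrt(35)*a/7) + C2*cos(sqrt(35)*a/7)


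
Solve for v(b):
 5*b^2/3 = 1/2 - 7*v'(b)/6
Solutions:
 v(b) = C1 - 10*b^3/21 + 3*b/7


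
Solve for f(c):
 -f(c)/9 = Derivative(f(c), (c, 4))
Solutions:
 f(c) = (C1*sin(sqrt(6)*c/6) + C2*cos(sqrt(6)*c/6))*exp(-sqrt(6)*c/6) + (C3*sin(sqrt(6)*c/6) + C4*cos(sqrt(6)*c/6))*exp(sqrt(6)*c/6)


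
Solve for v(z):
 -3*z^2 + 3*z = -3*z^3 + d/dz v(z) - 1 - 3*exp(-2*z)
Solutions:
 v(z) = C1 + 3*z^4/4 - z^3 + 3*z^2/2 + z - 3*exp(-2*z)/2


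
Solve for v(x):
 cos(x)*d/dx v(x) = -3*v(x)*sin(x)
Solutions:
 v(x) = C1*cos(x)^3


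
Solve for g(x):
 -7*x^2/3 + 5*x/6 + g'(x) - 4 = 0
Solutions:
 g(x) = C1 + 7*x^3/9 - 5*x^2/12 + 4*x


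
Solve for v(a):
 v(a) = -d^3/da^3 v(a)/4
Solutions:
 v(a) = C3*exp(-2^(2/3)*a) + (C1*sin(2^(2/3)*sqrt(3)*a/2) + C2*cos(2^(2/3)*sqrt(3)*a/2))*exp(2^(2/3)*a/2)


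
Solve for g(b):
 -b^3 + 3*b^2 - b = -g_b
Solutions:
 g(b) = C1 + b^4/4 - b^3 + b^2/2


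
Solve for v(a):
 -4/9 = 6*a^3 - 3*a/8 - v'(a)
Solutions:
 v(a) = C1 + 3*a^4/2 - 3*a^2/16 + 4*a/9


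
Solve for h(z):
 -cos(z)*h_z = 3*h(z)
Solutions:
 h(z) = C1*(sin(z) - 1)^(3/2)/(sin(z) + 1)^(3/2)


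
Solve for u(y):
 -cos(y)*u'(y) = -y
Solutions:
 u(y) = C1 + Integral(y/cos(y), y)


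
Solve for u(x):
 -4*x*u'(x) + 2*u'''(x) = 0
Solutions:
 u(x) = C1 + Integral(C2*airyai(2^(1/3)*x) + C3*airybi(2^(1/3)*x), x)


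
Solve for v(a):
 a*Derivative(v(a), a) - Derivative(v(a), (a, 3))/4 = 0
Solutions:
 v(a) = C1 + Integral(C2*airyai(2^(2/3)*a) + C3*airybi(2^(2/3)*a), a)


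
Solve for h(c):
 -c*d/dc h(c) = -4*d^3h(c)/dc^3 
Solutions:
 h(c) = C1 + Integral(C2*airyai(2^(1/3)*c/2) + C3*airybi(2^(1/3)*c/2), c)


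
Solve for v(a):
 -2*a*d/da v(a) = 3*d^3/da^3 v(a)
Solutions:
 v(a) = C1 + Integral(C2*airyai(-2^(1/3)*3^(2/3)*a/3) + C3*airybi(-2^(1/3)*3^(2/3)*a/3), a)


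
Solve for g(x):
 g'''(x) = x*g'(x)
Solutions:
 g(x) = C1 + Integral(C2*airyai(x) + C3*airybi(x), x)


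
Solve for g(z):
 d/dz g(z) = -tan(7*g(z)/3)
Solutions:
 g(z) = -3*asin(C1*exp(-7*z/3))/7 + 3*pi/7
 g(z) = 3*asin(C1*exp(-7*z/3))/7


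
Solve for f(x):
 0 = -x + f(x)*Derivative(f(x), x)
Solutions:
 f(x) = -sqrt(C1 + x^2)
 f(x) = sqrt(C1 + x^2)


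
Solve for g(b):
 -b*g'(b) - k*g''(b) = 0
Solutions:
 g(b) = C1 + C2*sqrt(k)*erf(sqrt(2)*b*sqrt(1/k)/2)


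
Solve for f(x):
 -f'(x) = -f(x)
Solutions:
 f(x) = C1*exp(x)


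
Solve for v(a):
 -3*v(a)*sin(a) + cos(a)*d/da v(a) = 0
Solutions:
 v(a) = C1/cos(a)^3


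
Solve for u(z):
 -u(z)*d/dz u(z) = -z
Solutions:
 u(z) = -sqrt(C1 + z^2)
 u(z) = sqrt(C1 + z^2)


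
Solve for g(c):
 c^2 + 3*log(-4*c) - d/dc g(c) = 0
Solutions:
 g(c) = C1 + c^3/3 + 3*c*log(-c) + 3*c*(-1 + 2*log(2))


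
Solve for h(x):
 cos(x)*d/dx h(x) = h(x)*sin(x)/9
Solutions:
 h(x) = C1/cos(x)^(1/9)


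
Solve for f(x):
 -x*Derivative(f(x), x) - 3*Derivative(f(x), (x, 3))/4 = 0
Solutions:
 f(x) = C1 + Integral(C2*airyai(-6^(2/3)*x/3) + C3*airybi(-6^(2/3)*x/3), x)


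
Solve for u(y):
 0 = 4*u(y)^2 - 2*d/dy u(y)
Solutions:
 u(y) = -1/(C1 + 2*y)


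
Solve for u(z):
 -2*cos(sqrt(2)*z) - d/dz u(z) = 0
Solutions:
 u(z) = C1 - sqrt(2)*sin(sqrt(2)*z)


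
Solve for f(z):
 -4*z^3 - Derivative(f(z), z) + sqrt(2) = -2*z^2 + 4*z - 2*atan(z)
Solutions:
 f(z) = C1 - z^4 + 2*z^3/3 - 2*z^2 + 2*z*atan(z) + sqrt(2)*z - log(z^2 + 1)


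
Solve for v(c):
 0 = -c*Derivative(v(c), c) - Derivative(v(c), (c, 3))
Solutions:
 v(c) = C1 + Integral(C2*airyai(-c) + C3*airybi(-c), c)


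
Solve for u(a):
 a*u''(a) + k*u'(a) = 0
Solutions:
 u(a) = C1 + a^(1 - re(k))*(C2*sin(log(a)*Abs(im(k))) + C3*cos(log(a)*im(k)))


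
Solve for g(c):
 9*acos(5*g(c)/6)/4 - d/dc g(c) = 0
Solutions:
 Integral(1/acos(5*_y/6), (_y, g(c))) = C1 + 9*c/4


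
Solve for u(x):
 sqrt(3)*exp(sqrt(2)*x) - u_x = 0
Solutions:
 u(x) = C1 + sqrt(6)*exp(sqrt(2)*x)/2


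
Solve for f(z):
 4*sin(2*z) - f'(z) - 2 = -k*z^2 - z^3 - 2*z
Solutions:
 f(z) = C1 + k*z^3/3 + z^4/4 + z^2 - 2*z - 2*cos(2*z)


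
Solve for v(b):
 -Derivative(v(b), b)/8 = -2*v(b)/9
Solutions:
 v(b) = C1*exp(16*b/9)


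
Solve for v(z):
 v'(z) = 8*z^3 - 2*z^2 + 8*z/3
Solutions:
 v(z) = C1 + 2*z^4 - 2*z^3/3 + 4*z^2/3


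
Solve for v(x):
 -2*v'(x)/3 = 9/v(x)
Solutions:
 v(x) = -sqrt(C1 - 27*x)
 v(x) = sqrt(C1 - 27*x)


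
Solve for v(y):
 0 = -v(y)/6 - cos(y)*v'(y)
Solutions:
 v(y) = C1*(sin(y) - 1)^(1/12)/(sin(y) + 1)^(1/12)


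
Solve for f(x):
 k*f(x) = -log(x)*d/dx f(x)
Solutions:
 f(x) = C1*exp(-k*li(x))


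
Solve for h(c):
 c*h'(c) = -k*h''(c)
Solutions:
 h(c) = C1 + C2*sqrt(k)*erf(sqrt(2)*c*sqrt(1/k)/2)


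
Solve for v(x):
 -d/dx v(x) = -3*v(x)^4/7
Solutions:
 v(x) = 7^(1/3)*(-1/(C1 + 9*x))^(1/3)
 v(x) = 7^(1/3)*(-1/(C1 + 3*x))^(1/3)*(-3^(2/3) - 3*3^(1/6)*I)/6
 v(x) = 7^(1/3)*(-1/(C1 + 3*x))^(1/3)*(-3^(2/3) + 3*3^(1/6)*I)/6


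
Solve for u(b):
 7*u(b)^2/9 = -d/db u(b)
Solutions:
 u(b) = 9/(C1 + 7*b)


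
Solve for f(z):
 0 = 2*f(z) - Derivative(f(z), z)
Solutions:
 f(z) = C1*exp(2*z)


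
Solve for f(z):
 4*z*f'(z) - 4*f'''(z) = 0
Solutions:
 f(z) = C1 + Integral(C2*airyai(z) + C3*airybi(z), z)


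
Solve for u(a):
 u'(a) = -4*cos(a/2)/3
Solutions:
 u(a) = C1 - 8*sin(a/2)/3


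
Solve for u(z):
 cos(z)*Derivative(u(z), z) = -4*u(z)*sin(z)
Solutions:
 u(z) = C1*cos(z)^4


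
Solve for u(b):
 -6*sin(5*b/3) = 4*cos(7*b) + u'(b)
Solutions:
 u(b) = C1 - 4*sin(7*b)/7 + 18*cos(5*b/3)/5


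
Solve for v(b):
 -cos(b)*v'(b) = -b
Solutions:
 v(b) = C1 + Integral(b/cos(b), b)


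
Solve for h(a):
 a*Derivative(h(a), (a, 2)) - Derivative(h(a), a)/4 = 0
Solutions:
 h(a) = C1 + C2*a^(5/4)


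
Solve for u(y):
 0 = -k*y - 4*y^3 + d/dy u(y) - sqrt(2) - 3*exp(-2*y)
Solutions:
 u(y) = C1 + k*y^2/2 + y^4 + sqrt(2)*y - 3*exp(-2*y)/2


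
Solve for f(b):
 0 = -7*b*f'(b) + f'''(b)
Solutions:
 f(b) = C1 + Integral(C2*airyai(7^(1/3)*b) + C3*airybi(7^(1/3)*b), b)


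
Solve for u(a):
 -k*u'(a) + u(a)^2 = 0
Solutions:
 u(a) = -k/(C1*k + a)


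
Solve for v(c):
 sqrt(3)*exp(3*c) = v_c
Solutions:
 v(c) = C1 + sqrt(3)*exp(3*c)/3


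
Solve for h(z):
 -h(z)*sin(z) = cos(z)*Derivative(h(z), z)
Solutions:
 h(z) = C1*cos(z)


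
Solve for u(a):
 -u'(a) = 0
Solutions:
 u(a) = C1


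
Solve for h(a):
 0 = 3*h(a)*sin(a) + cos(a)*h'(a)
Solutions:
 h(a) = C1*cos(a)^3


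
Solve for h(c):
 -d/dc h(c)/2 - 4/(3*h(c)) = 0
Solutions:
 h(c) = -sqrt(C1 - 48*c)/3
 h(c) = sqrt(C1 - 48*c)/3


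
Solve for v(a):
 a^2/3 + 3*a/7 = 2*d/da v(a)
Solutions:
 v(a) = C1 + a^3/18 + 3*a^2/28


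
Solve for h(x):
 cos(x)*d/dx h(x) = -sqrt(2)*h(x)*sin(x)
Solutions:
 h(x) = C1*cos(x)^(sqrt(2))


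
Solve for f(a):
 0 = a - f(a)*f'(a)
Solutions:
 f(a) = -sqrt(C1 + a^2)
 f(a) = sqrt(C1 + a^2)


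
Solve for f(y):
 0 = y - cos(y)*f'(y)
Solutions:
 f(y) = C1 + Integral(y/cos(y), y)


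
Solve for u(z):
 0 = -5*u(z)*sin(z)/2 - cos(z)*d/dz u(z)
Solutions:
 u(z) = C1*cos(z)^(5/2)


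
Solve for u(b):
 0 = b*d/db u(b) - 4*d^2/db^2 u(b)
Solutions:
 u(b) = C1 + C2*erfi(sqrt(2)*b/4)


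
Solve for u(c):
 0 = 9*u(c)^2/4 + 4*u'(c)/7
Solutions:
 u(c) = 16/(C1 + 63*c)


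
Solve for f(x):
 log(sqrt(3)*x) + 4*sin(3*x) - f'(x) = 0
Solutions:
 f(x) = C1 + x*log(x) - x + x*log(3)/2 - 4*cos(3*x)/3


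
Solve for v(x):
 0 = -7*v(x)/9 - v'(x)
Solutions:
 v(x) = C1*exp(-7*x/9)


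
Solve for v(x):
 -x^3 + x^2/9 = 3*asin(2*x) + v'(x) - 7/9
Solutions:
 v(x) = C1 - x^4/4 + x^3/27 - 3*x*asin(2*x) + 7*x/9 - 3*sqrt(1 - 4*x^2)/2


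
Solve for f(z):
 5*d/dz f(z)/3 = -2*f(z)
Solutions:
 f(z) = C1*exp(-6*z/5)


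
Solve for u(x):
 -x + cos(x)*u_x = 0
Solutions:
 u(x) = C1 + Integral(x/cos(x), x)


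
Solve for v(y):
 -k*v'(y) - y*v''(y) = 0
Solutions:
 v(y) = C1 + y^(1 - re(k))*(C2*sin(log(y)*Abs(im(k))) + C3*cos(log(y)*im(k)))


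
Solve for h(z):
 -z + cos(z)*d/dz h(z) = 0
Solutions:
 h(z) = C1 + Integral(z/cos(z), z)


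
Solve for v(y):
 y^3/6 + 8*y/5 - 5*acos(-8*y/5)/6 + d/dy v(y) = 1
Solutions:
 v(y) = C1 - y^4/24 - 4*y^2/5 + 5*y*acos(-8*y/5)/6 + y + 5*sqrt(25 - 64*y^2)/48


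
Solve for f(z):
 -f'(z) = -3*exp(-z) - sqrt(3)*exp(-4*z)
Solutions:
 f(z) = C1 - 3*exp(-z) - sqrt(3)*exp(-4*z)/4


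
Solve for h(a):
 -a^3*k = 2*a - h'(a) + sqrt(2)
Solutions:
 h(a) = C1 + a^4*k/4 + a^2 + sqrt(2)*a


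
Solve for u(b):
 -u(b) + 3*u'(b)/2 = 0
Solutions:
 u(b) = C1*exp(2*b/3)


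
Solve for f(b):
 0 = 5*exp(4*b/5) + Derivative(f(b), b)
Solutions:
 f(b) = C1 - 25*exp(4*b/5)/4


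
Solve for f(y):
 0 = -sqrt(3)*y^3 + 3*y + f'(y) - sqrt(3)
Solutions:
 f(y) = C1 + sqrt(3)*y^4/4 - 3*y^2/2 + sqrt(3)*y


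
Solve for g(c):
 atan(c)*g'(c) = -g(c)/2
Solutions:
 g(c) = C1*exp(-Integral(1/atan(c), c)/2)


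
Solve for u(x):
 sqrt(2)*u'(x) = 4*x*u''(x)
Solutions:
 u(x) = C1 + C2*x^(sqrt(2)/4 + 1)


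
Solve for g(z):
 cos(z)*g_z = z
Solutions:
 g(z) = C1 + Integral(z/cos(z), z)


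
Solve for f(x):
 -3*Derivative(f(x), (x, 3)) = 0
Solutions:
 f(x) = C1 + C2*x + C3*x^2


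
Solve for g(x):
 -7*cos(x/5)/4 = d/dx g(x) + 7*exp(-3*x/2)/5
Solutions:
 g(x) = C1 - 35*sin(x/5)/4 + 14*exp(-3*x/2)/15


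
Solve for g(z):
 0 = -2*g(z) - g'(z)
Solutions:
 g(z) = C1*exp(-2*z)


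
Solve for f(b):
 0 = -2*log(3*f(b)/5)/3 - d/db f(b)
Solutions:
 3*Integral(1/(log(_y) - log(5) + log(3)), (_y, f(b)))/2 = C1 - b


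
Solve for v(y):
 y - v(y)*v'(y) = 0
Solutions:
 v(y) = -sqrt(C1 + y^2)
 v(y) = sqrt(C1 + y^2)


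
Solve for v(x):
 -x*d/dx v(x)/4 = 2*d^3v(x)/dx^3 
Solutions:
 v(x) = C1 + Integral(C2*airyai(-x/2) + C3*airybi(-x/2), x)


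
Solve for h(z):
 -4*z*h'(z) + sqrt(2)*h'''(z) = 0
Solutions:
 h(z) = C1 + Integral(C2*airyai(sqrt(2)*z) + C3*airybi(sqrt(2)*z), z)


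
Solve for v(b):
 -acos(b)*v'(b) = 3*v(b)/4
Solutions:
 v(b) = C1*exp(-3*Integral(1/acos(b), b)/4)


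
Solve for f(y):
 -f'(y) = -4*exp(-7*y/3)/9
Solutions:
 f(y) = C1 - 4*exp(-7*y/3)/21


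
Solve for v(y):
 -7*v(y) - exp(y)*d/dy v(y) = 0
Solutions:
 v(y) = C1*exp(7*exp(-y))
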